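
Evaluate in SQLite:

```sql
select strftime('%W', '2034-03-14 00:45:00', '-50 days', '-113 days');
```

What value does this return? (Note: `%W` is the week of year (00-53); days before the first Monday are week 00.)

39

First apply '-50 days', '-113 days': 2034-03-14 00:45:00 → 2033-10-02 00:45:00.
2033-10-02 is a Sunday. SQLite's %W counts Mondays since the year started; the result is 39.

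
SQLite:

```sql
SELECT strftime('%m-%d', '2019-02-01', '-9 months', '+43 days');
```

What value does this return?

First apply '-9 months', '+43 days': 2019-02-01 → 2018-06-13.
`%m-%d` extracts the month-day: 06-13.

06-13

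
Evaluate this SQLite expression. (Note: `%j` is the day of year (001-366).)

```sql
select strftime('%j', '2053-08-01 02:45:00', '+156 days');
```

004

First apply '+156 days': 2053-08-01 02:45:00 → 2054-01-04 02:45:00.
Day-of-year for 2054-01-04: days since 2054-01-01 inclusive = 4, zero-padded to 004.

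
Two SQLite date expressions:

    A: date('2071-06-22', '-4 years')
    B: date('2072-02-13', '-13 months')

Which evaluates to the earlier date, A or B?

A = 2067-06-22.
B = 2071-01-13.
A is earlier.

A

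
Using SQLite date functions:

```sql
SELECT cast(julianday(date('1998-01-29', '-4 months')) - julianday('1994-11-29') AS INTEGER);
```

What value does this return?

Adding -4 months to 1998-01-29 gives 1997-09-29.
1 day remains in November 1994 after the 29th (30 − 29).
Full months from December 1994 through August 1997 contribute their day counts.
Then 29 days into September 1997.
Total: 1 + 31 + 31 + 28 + 31 + 30 + 31 + 30 + 31 + 31 + 30 + 31 + 30 + 31 + 31 + 29 + 31 + 30 + 31 + 30 + 31 + 31 + 30 + 31 + 30 + 31 + 31 + 28 + 31 + 30 + 31 + 30 + 31 + 31 + 29 = 1035.

1035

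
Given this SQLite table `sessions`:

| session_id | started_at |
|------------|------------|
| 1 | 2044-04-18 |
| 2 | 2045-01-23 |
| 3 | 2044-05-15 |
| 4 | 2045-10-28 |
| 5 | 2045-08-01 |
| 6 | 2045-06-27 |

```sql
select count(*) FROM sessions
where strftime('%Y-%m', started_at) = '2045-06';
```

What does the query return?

1

Rows with year-month 2045-06: 2045-06-27 → 1.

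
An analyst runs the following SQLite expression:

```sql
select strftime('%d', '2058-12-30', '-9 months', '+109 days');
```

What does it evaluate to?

First apply '-9 months', '+109 days': 2058-12-30 → 2058-07-17.
`%d` extracts the 2-digit day of month: 17.

17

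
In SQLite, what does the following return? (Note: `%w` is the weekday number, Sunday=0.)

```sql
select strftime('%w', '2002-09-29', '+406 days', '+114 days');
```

First apply '+406 days', '+114 days': 2002-09-29 → 2004-03-02.
2004-03-02 is a Tuesday; with Sunday=0 that is 2.

2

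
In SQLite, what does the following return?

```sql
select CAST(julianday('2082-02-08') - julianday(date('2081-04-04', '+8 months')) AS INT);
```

66

Adding +8 months to 2081-04-04 gives 2081-12-04.
27 days remain in December 2081 after the 4th (31 − 4).
January 2082: 31 days.
Then 8 days into February 2082.
Total: 27 + 31 + 8 = 66.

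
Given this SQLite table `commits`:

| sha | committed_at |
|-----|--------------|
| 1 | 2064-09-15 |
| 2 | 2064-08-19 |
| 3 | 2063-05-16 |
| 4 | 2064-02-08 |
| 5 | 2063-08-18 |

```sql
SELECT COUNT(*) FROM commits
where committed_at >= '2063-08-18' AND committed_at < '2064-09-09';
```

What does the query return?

3

Rows in [2063-08-18, 2064-09-09): 2064-08-19, 2064-02-08, 2063-08-18 → 3 rows.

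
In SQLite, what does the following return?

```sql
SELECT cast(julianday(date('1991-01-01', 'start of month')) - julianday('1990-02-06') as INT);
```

329

`start of month` rewinds 1991-01-01 to 1991-01-01.
22 days remain in February 1990 after the 6th (28 − 6).
Full months from March 1990 through December 1990 contribute their day counts.
Then 1 day into January 1991.
Total: 22 + 31 + 30 + 31 + 30 + 31 + 31 + 30 + 31 + 30 + 31 + 1 = 329.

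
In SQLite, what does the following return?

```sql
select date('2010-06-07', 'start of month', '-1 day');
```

2010-05-31

`start of month` rewinds 2010-06-07 to 2010-06-01.
Going back 1 day from 2010-06-01 reaches 2010-05-31 (last day of May, 31 days).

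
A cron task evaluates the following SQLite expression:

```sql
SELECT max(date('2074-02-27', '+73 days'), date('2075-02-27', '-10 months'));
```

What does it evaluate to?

date('2074-02-27', '+73 days') → 2074-05-11.
date('2075-02-27', '-10 months') → 2074-04-27.
Later of the two is 2074-05-11.

2074-05-11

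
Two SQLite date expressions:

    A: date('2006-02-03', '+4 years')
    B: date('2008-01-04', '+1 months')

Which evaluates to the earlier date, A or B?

A = 2010-02-03.
B = 2008-02-04.
B is earlier.

B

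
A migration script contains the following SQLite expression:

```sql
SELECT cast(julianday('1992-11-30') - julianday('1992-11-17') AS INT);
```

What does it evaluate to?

Both dates are in November 1992: 30 − 17 = 13.

13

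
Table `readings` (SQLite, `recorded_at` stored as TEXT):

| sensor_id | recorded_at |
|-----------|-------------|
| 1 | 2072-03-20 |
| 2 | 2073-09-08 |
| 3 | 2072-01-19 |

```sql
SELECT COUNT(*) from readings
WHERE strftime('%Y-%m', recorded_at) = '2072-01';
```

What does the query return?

1

Rows with year-month 2072-01: 2072-01-19 → 1.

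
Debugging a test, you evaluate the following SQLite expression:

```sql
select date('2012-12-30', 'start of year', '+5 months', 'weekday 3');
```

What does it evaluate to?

`start of year` rewinds 2012-12-30 to 2012-01-01.
Adding +5 months to 2012-01-01 gives 2012-06-01.
`weekday 3` advances to the next Wednesday; 2012-06-01 is a Friday, so it moves forward to 2012-06-06.

2012-06-06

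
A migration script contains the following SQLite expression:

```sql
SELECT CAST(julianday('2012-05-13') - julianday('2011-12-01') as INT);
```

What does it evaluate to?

164

30 days remain in December 2011 after the 1st (31 − 1).
January 2012: 31 days.
February 2012: 29 days (leap year).
March 2012: 31 days.
April 2012: 30 days.
Then 13 days into May 2012.
Total: 30 + 31 + 29 + 31 + 30 + 13 = 164.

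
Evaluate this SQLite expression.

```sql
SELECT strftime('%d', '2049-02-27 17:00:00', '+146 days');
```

First apply '+146 days': 2049-02-27 17:00:00 → 2049-07-23 17:00:00.
`%d` extracts the 2-digit day of month: 23.

23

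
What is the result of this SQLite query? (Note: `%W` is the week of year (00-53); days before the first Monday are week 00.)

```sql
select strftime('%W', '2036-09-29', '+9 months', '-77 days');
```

First apply '+9 months', '-77 days': 2036-09-29 → 2037-04-13.
2037-04-13 is a Monday. SQLite's %W counts Mondays since the year started; the result is 15.

15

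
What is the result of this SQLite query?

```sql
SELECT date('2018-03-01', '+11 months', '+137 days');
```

Adding +11 months to 2018-03-01 gives 2019-02-01.
Applying '+137 days' to 2019-02-01: counting 137 days forward gives 2019-06-18.

2019-06-18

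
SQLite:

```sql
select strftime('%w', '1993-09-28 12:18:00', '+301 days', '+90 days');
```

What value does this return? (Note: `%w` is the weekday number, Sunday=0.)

First apply '+301 days', '+90 days': 1993-09-28 12:18:00 → 1994-10-24 12:18:00.
1994-10-24 is a Monday; with Sunday=0 that is 1.

1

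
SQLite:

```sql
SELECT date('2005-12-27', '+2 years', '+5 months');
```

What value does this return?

Adding +2 years to 2005-12-27 gives 2007-12-27.
Adding +5 months to 2007-12-27 gives 2008-05-27.

2008-05-27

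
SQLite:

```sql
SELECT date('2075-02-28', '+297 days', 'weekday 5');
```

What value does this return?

2075-12-27

Applying '+297 days' to 2075-02-28: counting 297 days forward gives 2075-12-22.
`weekday 5` advances to the next Friday; 2075-12-22 is a Sunday, so it moves forward to 2075-12-27.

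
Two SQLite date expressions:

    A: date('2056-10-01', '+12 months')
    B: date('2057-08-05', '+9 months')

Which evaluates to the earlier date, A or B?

A = 2057-10-01.
B = 2058-05-05.
A is earlier.

A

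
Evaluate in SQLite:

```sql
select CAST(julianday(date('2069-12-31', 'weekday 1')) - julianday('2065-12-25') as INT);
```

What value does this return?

`weekday 1` advances to the next Monday; 2069-12-31 is a Tuesday, so it moves forward to 2070-01-06.
6 days remain in December 2065 after the 25th (31 − 25).
Full months from January 2066 through December 2069 contribute their day counts.
Then 6 days into January 2070.
Total: 6 + 31 + 28 + 31 + 30 + 31 + 30 + 31 + 31 + 30 + 31 + 30 + 31 + 31 + 28 + 31 + 30 + 31 + 30 + 31 + 31 + 30 + 31 + 30 + 31 + 31 + 29 + 31 + 30 + 31 + 30 + 31 + 31 + 30 + 31 + 30 + 31 + 31 + 28 + 31 + 30 + 31 + 30 + 31 + 31 + 30 + 31 + 30 + 31 + 6 = 1473.

1473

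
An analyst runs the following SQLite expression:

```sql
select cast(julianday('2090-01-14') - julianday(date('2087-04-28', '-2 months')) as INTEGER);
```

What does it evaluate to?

Adding -2 months to 2087-04-28 gives 2087-02-28.
0 days remain in February 2087 after the 28th (28 − 28).
Full months from March 2087 through December 2089 contribute their day counts.
Then 14 days into January 2090.
Total: 0 + 31 + 30 + 31 + 30 + 31 + 31 + 30 + 31 + 30 + 31 + 31 + 29 + 31 + 30 + 31 + 30 + 31 + 31 + 30 + 31 + 30 + 31 + 31 + 28 + 31 + 30 + 31 + 30 + 31 + 31 + 30 + 31 + 30 + 31 + 14 = 1051.

1051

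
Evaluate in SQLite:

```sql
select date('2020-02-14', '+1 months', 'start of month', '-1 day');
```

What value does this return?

2020-02-29

Adding +1 month to 2020-02-14 gives 2020-03-14.
`start of month` rewinds 2020-03-14 to 2020-03-01.
Going back 1 day from 2020-03-01 reaches 2020-02-29 (last day of February, 29 days).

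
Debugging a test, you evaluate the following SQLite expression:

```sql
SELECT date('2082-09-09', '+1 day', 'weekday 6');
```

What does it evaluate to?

Advancing 1 more day within September lands on 2082-09-10.
`weekday 6` advances to the next Saturday; 2082-09-10 is a Thursday, so it moves forward to 2082-09-12.

2082-09-12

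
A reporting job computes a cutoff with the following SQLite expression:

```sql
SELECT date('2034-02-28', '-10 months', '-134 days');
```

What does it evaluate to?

2032-12-15

Adding -10 months to 2034-02-28 gives 2033-04-28.
Applying '-134 days' to 2033-04-28: counting 134 days back gives 2032-12-15.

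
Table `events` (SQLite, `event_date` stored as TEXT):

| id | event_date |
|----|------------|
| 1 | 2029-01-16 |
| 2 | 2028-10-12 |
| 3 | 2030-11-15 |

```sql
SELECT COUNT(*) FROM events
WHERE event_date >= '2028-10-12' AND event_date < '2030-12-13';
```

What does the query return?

3

Rows in [2028-10-12, 2030-12-13): 2029-01-16, 2028-10-12, 2030-11-15 → 3 rows.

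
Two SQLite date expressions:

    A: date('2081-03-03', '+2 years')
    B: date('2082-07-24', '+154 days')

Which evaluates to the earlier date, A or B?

A = 2083-03-03.
B = 2082-12-25.
B is earlier.

B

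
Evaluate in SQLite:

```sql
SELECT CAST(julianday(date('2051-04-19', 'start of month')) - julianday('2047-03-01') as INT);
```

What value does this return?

`start of month` rewinds 2051-04-19 to 2051-04-01.
30 days remain in March 2047 after the 1st (31 − 1).
Full months from April 2047 through March 2051 contribute their day counts.
Then 1 day into April 2051.
Total: 30 + 30 + 31 + 30 + 31 + 31 + 30 + 31 + 30 + 31 + 31 + 29 + 31 + 30 + 31 + 30 + 31 + 31 + 30 + 31 + 30 + 31 + 31 + 28 + 31 + 30 + 31 + 30 + 31 + 31 + 30 + 31 + 30 + 31 + 31 + 28 + 31 + 30 + 31 + 30 + 31 + 31 + 30 + 31 + 30 + 31 + 31 + 28 + 31 + 1 = 1492.

1492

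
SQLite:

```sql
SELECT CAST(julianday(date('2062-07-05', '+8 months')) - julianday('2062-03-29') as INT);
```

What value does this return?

341

Adding +8 months to 2062-07-05 gives 2063-03-05.
2 days remain in March 2062 after the 29th (31 − 29).
Full months from April 2062 through February 2063 contribute their day counts.
Then 5 days into March 2063.
Total: 2 + 30 + 31 + 30 + 31 + 31 + 30 + 31 + 30 + 31 + 31 + 28 + 5 = 341.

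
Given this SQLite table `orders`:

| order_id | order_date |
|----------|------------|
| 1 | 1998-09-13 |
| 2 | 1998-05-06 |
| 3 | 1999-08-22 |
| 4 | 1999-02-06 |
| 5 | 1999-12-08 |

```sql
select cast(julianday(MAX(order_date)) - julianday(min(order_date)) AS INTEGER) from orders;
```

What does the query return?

581

MIN = 1998-05-06, MAX = 1999-12-08.
25 days remain in May 1998 after the 6th (31 − 6).
Full months from June 1998 through November 1999 contribute their day counts.
Then 8 days into December 1999.
Total: 25 + 30 + 31 + 31 + 30 + 31 + 30 + 31 + 31 + 28 + 31 + 30 + 31 + 30 + 31 + 31 + 30 + 31 + 30 + 8 = 581.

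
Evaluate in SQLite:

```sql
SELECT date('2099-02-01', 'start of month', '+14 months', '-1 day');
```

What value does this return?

2100-03-31

`start of month` rewinds 2099-02-01 to 2099-02-01.
Adding +14 months to 2099-02-01 gives 2100-04-01.
Going back 1 day from 2100-04-01 reaches 2100-03-31 (last day of March, 31 days).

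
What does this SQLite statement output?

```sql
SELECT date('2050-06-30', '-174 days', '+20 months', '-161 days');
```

2051-03-30

Applying '-174 days' to 2050-06-30: counting 174 days back gives 2050-01-07.
Adding +20 months to 2050-01-07 gives 2051-09-07.
Applying '-161 days' to 2051-09-07: counting 161 days back gives 2051-03-30.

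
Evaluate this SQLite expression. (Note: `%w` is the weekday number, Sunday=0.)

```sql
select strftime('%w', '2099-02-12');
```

4

2099-02-12 is a Thursday; with Sunday=0 that is 4.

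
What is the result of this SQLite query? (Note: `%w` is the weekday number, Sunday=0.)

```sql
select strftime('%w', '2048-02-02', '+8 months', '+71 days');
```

6

First apply '+8 months', '+71 days': 2048-02-02 → 2048-12-12.
2048-12-12 is a Saturday; with Sunday=0 that is 6.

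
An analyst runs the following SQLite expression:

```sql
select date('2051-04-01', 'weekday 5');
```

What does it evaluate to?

2051-04-07

`weekday 5` advances to the next Friday; 2051-04-01 is a Saturday, so it moves forward to 2051-04-07.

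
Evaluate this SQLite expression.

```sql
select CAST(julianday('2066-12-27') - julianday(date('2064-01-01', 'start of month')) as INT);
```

1091

`start of month` rewinds 2064-01-01 to 2064-01-01.
30 days remain in January 2064 after the 1st (31 − 1).
Full months from February 2064 through November 2066 contribute their day counts.
Then 27 days into December 2066.
Total: 30 + 29 + 31 + 30 + 31 + 30 + 31 + 31 + 30 + 31 + 30 + 31 + 31 + 28 + 31 + 30 + 31 + 30 + 31 + 31 + 30 + 31 + 30 + 31 + 31 + 28 + 31 + 30 + 31 + 30 + 31 + 31 + 30 + 31 + 30 + 27 = 1091.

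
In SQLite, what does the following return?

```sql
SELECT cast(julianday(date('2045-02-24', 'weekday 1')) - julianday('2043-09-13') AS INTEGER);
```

533

`weekday 1` advances to the next Monday; 2045-02-24 is a Friday, so it moves forward to 2045-02-27.
17 days remain in September 2043 after the 13th (30 − 13).
Full months from October 2043 through January 2045 contribute their day counts.
Then 27 days into February 2045.
Total: 17 + 31 + 30 + 31 + 31 + 29 + 31 + 30 + 31 + 30 + 31 + 31 + 30 + 31 + 30 + 31 + 31 + 27 = 533.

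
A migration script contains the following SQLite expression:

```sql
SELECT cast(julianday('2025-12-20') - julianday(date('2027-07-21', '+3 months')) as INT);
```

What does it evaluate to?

-670

Adding +3 months to 2027-07-21 gives 2027-10-21.
11 days remain in December 2025 after the 20th (31 − 20).
Full months from January 2026 through September 2027 contribute their day counts.
Then 21 days into October 2027.
Total: 11 + 31 + 28 + 31 + 30 + 31 + 30 + 31 + 31 + 30 + 31 + 30 + 31 + 31 + 28 + 31 + 30 + 31 + 30 + 31 + 31 + 30 + 21 = 670.
The subtraction is earlier − later, so the result is −670 → -670.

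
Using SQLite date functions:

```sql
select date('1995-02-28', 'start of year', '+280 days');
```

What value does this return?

`start of year` rewinds 1995-02-28 to 1995-01-01.
Applying '+280 days' to 1995-01-01: counting 280 days forward gives 1995-10-08.

1995-10-08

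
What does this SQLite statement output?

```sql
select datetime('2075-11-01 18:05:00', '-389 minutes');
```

2075-11-01 11:36:00

389 minutes = 6h 29m; -389 minutes from 2075-11-01 18:05:00 is 2075-11-01 11:36:00.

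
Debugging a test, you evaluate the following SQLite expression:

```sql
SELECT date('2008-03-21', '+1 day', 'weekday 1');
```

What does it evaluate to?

2008-03-24

Advancing 1 more day within March lands on 2008-03-22.
`weekday 1` advances to the next Monday; 2008-03-22 is a Saturday, so it moves forward to 2008-03-24.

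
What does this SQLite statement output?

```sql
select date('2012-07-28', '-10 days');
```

2012-07-18

Going back 10 days within July lands on 2012-07-18.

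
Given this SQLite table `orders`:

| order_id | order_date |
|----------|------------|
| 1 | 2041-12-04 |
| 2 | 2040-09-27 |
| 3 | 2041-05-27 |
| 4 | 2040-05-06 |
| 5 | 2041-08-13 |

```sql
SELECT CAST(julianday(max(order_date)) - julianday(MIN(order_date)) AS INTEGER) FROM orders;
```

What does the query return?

577

MIN = 2040-05-06, MAX = 2041-12-04.
25 days remain in May 2040 after the 6th (31 − 6).
Full months from June 2040 through November 2041 contribute their day counts.
Then 4 days into December 2041.
Total: 25 + 30 + 31 + 31 + 30 + 31 + 30 + 31 + 31 + 28 + 31 + 30 + 31 + 30 + 31 + 31 + 30 + 31 + 30 + 4 = 577.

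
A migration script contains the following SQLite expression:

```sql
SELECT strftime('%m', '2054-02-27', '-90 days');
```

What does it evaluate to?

11

First apply '-90 days': 2054-02-27 → 2053-11-29.
`%m` extracts the 2-digit month (01-12): 11.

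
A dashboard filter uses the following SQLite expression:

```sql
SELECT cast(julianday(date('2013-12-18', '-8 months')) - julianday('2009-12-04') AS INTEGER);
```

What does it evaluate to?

Adding -8 months to 2013-12-18 gives 2013-04-18.
27 days remain in December 2009 after the 4th (31 − 4).
Full months from January 2010 through March 2013 contribute their day counts.
Then 18 days into April 2013.
Total: 27 + 31 + 28 + 31 + 30 + 31 + 30 + 31 + 31 + 30 + 31 + 30 + 31 + 31 + 28 + 31 + 30 + 31 + 30 + 31 + 31 + 30 + 31 + 30 + 31 + 31 + 29 + 31 + 30 + 31 + 30 + 31 + 31 + 30 + 31 + 30 + 31 + 31 + 28 + 31 + 18 = 1231.

1231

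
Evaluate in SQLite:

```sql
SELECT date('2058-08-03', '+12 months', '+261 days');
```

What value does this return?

Adding +12 months to 2058-08-03 gives 2059-08-03.
Applying '+261 days' to 2059-08-03: counting 261 days forward gives 2060-04-20.

2060-04-20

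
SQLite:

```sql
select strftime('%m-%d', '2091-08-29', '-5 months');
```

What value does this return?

First apply '-5 months': 2091-08-29 → 2091-03-29.
`%m-%d` extracts the month-day: 03-29.

03-29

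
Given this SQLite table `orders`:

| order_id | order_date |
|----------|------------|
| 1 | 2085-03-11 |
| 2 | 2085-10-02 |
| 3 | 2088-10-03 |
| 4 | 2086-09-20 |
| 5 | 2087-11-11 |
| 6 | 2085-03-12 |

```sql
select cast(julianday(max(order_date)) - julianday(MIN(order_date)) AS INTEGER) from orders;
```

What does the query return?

1302

MIN = 2085-03-11, MAX = 2088-10-03.
20 days remain in March 2085 after the 11th (31 − 11).
Full months from April 2085 through September 2088 contribute their day counts.
Then 3 days into October 2088.
Total: 20 + 30 + 31 + 30 + 31 + 31 + 30 + 31 + 30 + 31 + 31 + 28 + 31 + 30 + 31 + 30 + 31 + 31 + 30 + 31 + 30 + 31 + 31 + 28 + 31 + 30 + 31 + 30 + 31 + 31 + 30 + 31 + 30 + 31 + 31 + 29 + 31 + 30 + 31 + 30 + 31 + 31 + 30 + 3 = 1302.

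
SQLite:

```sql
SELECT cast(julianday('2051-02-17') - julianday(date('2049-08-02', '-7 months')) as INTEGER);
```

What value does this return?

776

Adding -7 months to 2049-08-02 gives 2049-01-02.
29 days remain in January 2049 after the 2nd (31 − 2).
Full months from February 2049 through January 2051 contribute their day counts.
Then 17 days into February 2051.
Total: 29 + 28 + 31 + 30 + 31 + 30 + 31 + 31 + 30 + 31 + 30 + 31 + 31 + 28 + 31 + 30 + 31 + 30 + 31 + 31 + 30 + 31 + 30 + 31 + 31 + 17 = 776.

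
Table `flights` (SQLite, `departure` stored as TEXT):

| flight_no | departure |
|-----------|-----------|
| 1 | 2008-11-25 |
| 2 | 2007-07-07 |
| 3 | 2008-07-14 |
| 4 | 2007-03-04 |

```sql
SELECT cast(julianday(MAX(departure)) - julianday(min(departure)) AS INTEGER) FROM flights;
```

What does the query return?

632

MIN = 2007-03-04, MAX = 2008-11-25.
27 days remain in March 2007 after the 4th (31 − 4).
Full months from April 2007 through October 2008 contribute their day counts.
Then 25 days into November 2008.
Total: 27 + 30 + 31 + 30 + 31 + 31 + 30 + 31 + 30 + 31 + 31 + 29 + 31 + 30 + 31 + 30 + 31 + 31 + 30 + 31 + 25 = 632.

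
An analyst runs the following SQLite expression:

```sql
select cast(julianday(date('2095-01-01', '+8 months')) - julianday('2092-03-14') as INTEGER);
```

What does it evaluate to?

1266

Adding +8 months to 2095-01-01 gives 2095-09-01.
17 days remain in March 2092 after the 14th (31 − 14).
Full months from April 2092 through August 2095 contribute their day counts.
Then 1 day into September 2095.
Total: 17 + 30 + 31 + 30 + 31 + 31 + 30 + 31 + 30 + 31 + 31 + 28 + 31 + 30 + 31 + 30 + 31 + 31 + 30 + 31 + 30 + 31 + 31 + 28 + 31 + 30 + 31 + 30 + 31 + 31 + 30 + 31 + 30 + 31 + 31 + 28 + 31 + 30 + 31 + 30 + 31 + 31 + 1 = 1266.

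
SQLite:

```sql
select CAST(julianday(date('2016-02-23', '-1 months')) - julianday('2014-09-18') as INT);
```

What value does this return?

492

Adding -1 month to 2016-02-23 gives 2016-01-23.
12 days remain in September 2014 after the 18th (30 − 18).
Full months from October 2014 through December 2015 contribute their day counts.
Then 23 days into January 2016.
Total: 12 + 31 + 30 + 31 + 31 + 28 + 31 + 30 + 31 + 30 + 31 + 31 + 30 + 31 + 30 + 31 + 23 = 492.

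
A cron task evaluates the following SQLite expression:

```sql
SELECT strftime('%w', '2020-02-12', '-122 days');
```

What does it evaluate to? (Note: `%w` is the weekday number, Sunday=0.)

0

First apply '-122 days': 2020-02-12 → 2019-10-13.
2019-10-13 is a Sunday; with Sunday=0 that is 0.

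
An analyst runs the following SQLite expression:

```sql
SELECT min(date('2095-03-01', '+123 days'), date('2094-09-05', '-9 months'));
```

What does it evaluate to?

date('2095-03-01', '+123 days') → 2095-07-02.
date('2094-09-05', '-9 months') → 2093-12-05.
Earlier of the two is 2093-12-05.

2093-12-05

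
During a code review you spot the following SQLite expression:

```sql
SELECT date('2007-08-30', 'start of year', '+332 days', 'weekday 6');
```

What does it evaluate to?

2007-12-01

`start of year` rewinds 2007-08-30 to 2007-01-01.
Applying '+332 days' to 2007-01-01: counting 332 days forward gives 2007-11-29.
`weekday 6` advances to the next Saturday; 2007-11-29 is a Thursday, so it moves forward to 2007-12-01.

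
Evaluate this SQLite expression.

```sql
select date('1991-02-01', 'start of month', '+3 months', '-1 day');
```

1991-04-30

`start of month` rewinds 1991-02-01 to 1991-02-01.
Adding +3 months to 1991-02-01 gives 1991-05-01.
Going back 1 day from 1991-05-01 reaches 1991-04-30 (last day of April, 30 days).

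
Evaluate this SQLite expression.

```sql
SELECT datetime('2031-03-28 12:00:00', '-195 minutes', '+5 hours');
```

2031-03-28 13:45:00

195 minutes = 3h 15m; -195 minutes from 2031-03-28 12:00:00 is 2031-03-28 08:45:00.
+5 hours from 2031-03-28 08:45:00 is 2031-03-28 13:45:00.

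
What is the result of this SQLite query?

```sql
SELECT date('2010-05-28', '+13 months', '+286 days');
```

2012-04-09

Adding +13 months to 2010-05-28 gives 2011-06-28.
Applying '+286 days' to 2011-06-28: counting 286 days forward gives 2012-04-09.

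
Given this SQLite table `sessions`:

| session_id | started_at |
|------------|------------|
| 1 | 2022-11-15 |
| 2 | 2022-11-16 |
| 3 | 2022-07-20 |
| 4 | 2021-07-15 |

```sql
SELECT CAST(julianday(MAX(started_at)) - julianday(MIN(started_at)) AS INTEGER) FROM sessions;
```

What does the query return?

MIN = 2021-07-15, MAX = 2022-11-16.
16 days remain in July 2021 after the 15th (31 − 15).
Full months from August 2021 through October 2022 contribute their day counts.
Then 16 days into November 2022.
Total: 16 + 31 + 30 + 31 + 30 + 31 + 31 + 28 + 31 + 30 + 31 + 30 + 31 + 31 + 30 + 31 + 16 = 489.

489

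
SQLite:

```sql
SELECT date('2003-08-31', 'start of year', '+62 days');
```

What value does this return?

2003-03-04

`start of year` rewinds 2003-08-31 to 2003-01-01.
Applying '+62 days' to 2003-01-01: counting 62 days forward gives 2003-03-04.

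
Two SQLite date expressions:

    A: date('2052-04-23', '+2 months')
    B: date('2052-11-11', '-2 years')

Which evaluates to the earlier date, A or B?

A = 2052-06-23.
B = 2050-11-11.
B is earlier.

B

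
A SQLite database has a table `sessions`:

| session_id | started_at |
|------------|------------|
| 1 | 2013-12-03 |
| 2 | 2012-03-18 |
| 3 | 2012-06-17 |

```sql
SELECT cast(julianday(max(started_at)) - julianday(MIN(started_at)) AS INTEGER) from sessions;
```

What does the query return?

625

MIN = 2012-03-18, MAX = 2013-12-03.
13 days remain in March 2012 after the 18th (31 − 18).
Full months from April 2012 through November 2013 contribute their day counts.
Then 3 days into December 2013.
Total: 13 + 30 + 31 + 30 + 31 + 31 + 30 + 31 + 30 + 31 + 31 + 28 + 31 + 30 + 31 + 30 + 31 + 31 + 30 + 31 + 30 + 3 = 625.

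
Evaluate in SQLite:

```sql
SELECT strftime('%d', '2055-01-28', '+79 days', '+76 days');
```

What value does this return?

First apply '+79 days', '+76 days': 2055-01-28 → 2055-07-02.
`%d` extracts the 2-digit day of month: 02.

02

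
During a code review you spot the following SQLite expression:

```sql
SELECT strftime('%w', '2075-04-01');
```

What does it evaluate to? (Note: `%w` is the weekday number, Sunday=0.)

1

2075-04-01 is a Monday; with Sunday=0 that is 1.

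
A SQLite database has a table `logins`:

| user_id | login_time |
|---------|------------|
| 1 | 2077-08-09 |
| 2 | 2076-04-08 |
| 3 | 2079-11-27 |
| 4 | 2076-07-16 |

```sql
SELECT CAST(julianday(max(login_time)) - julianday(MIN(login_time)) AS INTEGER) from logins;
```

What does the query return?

1328

MIN = 2076-04-08, MAX = 2079-11-27.
22 days remain in April 2076 after the 8th (30 − 8).
Full months from May 2076 through October 2079 contribute their day counts.
Then 27 days into November 2079.
Total: 22 + 31 + 30 + 31 + 31 + 30 + 31 + 30 + 31 + 31 + 28 + 31 + 30 + 31 + 30 + 31 + 31 + 30 + 31 + 30 + 31 + 31 + 28 + 31 + 30 + 31 + 30 + 31 + 31 + 30 + 31 + 30 + 31 + 31 + 28 + 31 + 30 + 31 + 30 + 31 + 31 + 30 + 31 + 27 = 1328.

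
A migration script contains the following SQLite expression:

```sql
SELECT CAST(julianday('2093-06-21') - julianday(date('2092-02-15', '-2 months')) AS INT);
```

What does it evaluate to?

Adding -2 months to 2092-02-15 gives 2091-12-15.
16 days remain in December 2091 after the 15th (31 − 15).
Full months from January 2092 through May 2093 contribute their day counts.
Then 21 days into June 2093.
Total: 16 + 31 + 29 + 31 + 30 + 31 + 30 + 31 + 31 + 30 + 31 + 30 + 31 + 31 + 28 + 31 + 30 + 31 + 21 = 554.

554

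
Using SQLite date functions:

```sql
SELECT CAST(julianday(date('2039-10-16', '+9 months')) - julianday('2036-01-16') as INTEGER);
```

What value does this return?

Adding +9 months to 2039-10-16 gives 2040-07-16.
15 days remain in January 2036 after the 16th (31 − 16).
Full months from February 2036 through June 2040 contribute their day counts.
Then 16 days into July 2040.
Total: 15 + 29 + 31 + 30 + 31 + 30 + 31 + 31 + 30 + 31 + 30 + 31 + 31 + 28 + 31 + 30 + 31 + 30 + 31 + 31 + 30 + 31 + 30 + 31 + 31 + 28 + 31 + 30 + 31 + 30 + 31 + 31 + 30 + 31 + 30 + 31 + 31 + 28 + 31 + 30 + 31 + 30 + 31 + 31 + 30 + 31 + 30 + 31 + 31 + 29 + 31 + 30 + 31 + 30 + 16 = 1643.

1643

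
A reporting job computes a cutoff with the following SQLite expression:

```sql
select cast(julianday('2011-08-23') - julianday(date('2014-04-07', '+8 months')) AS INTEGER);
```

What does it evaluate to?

Adding +8 months to 2014-04-07 gives 2014-12-07.
8 days remain in August 2011 after the 23rd (31 − 23).
Full months from September 2011 through November 2014 contribute their day counts.
Then 7 days into December 2014.
Total: 8 + 30 + 31 + 30 + 31 + 31 + 29 + 31 + 30 + 31 + 30 + 31 + 31 + 30 + 31 + 30 + 31 + 31 + 28 + 31 + 30 + 31 + 30 + 31 + 31 + 30 + 31 + 30 + 31 + 31 + 28 + 31 + 30 + 31 + 30 + 31 + 31 + 30 + 31 + 30 + 7 = 1202.
The subtraction is earlier − later, so the result is −1202 → -1202.

-1202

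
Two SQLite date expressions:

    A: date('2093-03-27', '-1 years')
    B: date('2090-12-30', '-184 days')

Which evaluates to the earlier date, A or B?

B

A = 2092-03-27.
B = 2090-06-29.
B is earlier.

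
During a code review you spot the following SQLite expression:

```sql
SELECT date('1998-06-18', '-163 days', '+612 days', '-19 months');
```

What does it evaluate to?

1998-02-10

Applying '-163 days' to 1998-06-18: counting 163 days back gives 1998-01-06.
Applying '+612 days' to 1998-01-06: counting 612 days forward gives 1999-09-10.
Adding -19 months to 1999-09-10 gives 1998-02-10.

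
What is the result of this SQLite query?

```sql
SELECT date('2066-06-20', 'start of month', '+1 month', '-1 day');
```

`start of month` rewinds 2066-06-20 to 2066-06-01.
Adding +1 month to 2066-06-01 gives 2066-07-01.
Going back 1 day from 2066-07-01 reaches 2066-06-30 (last day of June, 30 days).

2066-06-30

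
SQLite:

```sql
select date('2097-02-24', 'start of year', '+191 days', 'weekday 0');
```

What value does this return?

2097-07-14

`start of year` rewinds 2097-02-24 to 2097-01-01.
Applying '+191 days' to 2097-01-01: counting 191 days forward gives 2097-07-11.
`weekday 0` advances to the next Sunday; 2097-07-11 is a Thursday, so it moves forward to 2097-07-14.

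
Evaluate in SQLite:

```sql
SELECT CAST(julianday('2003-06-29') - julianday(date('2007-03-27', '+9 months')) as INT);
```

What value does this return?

-1642

Adding +9 months to 2007-03-27 gives 2007-12-27.
1 day remains in June 2003 after the 29th (30 − 29).
Full months from July 2003 through November 2007 contribute their day counts.
Then 27 days into December 2007.
Total: 1 + 31 + 31 + 30 + 31 + 30 + 31 + 31 + 29 + 31 + 30 + 31 + 30 + 31 + 31 + 30 + 31 + 30 + 31 + 31 + 28 + 31 + 30 + 31 + 30 + 31 + 31 + 30 + 31 + 30 + 31 + 31 + 28 + 31 + 30 + 31 + 30 + 31 + 31 + 30 + 31 + 30 + 31 + 31 + 28 + 31 + 30 + 31 + 30 + 31 + 31 + 30 + 31 + 30 + 27 = 1642.
The subtraction is earlier − later, so the result is −1642 → -1642.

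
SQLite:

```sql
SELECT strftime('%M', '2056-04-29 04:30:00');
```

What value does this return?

`%M` extracts the 2-digit minute: 30.

30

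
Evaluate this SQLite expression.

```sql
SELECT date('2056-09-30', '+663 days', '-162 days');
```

Applying '+663 days' to 2056-09-30: counting 663 days forward gives 2058-07-25.
Applying '-162 days' to 2058-07-25: counting 162 days back gives 2058-02-13.

2058-02-13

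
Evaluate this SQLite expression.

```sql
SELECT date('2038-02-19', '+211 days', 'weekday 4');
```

2038-09-23

Applying '+211 days' to 2038-02-19: counting 211 days forward gives 2038-09-18.
`weekday 4` advances to the next Thursday; 2038-09-18 is a Saturday, so it moves forward to 2038-09-23.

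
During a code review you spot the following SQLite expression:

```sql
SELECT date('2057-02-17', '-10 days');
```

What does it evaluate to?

Going back 10 days within February lands on 2057-02-07.

2057-02-07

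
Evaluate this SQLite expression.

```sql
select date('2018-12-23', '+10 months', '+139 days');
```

Adding +10 months to 2018-12-23 gives 2019-10-23.
Applying '+139 days' to 2019-10-23: counting 139 days forward gives 2020-03-10.

2020-03-10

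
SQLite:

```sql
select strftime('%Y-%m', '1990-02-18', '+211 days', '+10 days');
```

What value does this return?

1990-09

First apply '+211 days', '+10 days': 1990-02-18 → 1990-09-27.
`%Y-%m` extracts the year-month: 1990-09.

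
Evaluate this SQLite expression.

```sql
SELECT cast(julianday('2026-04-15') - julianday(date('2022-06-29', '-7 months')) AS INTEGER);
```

Adding -7 months to 2022-06-29 gives 2021-11-29.
1 day remains in November 2021 after the 29th (30 − 29).
Full months from December 2021 through March 2026 contribute their day counts.
Then 15 days into April 2026.
Total: 1 + 31 + 31 + 28 + 31 + 30 + 31 + 30 + 31 + 31 + 30 + 31 + 30 + 31 + 31 + 28 + 31 + 30 + 31 + 30 + 31 + 31 + 30 + 31 + 30 + 31 + 31 + 29 + 31 + 30 + 31 + 30 + 31 + 31 + 30 + 31 + 30 + 31 + 31 + 28 + 31 + 30 + 31 + 30 + 31 + 31 + 30 + 31 + 30 + 31 + 31 + 28 + 31 + 15 = 1598.

1598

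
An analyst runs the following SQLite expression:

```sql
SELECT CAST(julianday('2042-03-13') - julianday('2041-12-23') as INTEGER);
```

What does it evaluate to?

8 days remain in December 2041 after the 23rd (31 − 23).
January 2042: 31 days.
February 2042: 28 days.
Then 13 days into March 2042.
Total: 8 + 31 + 28 + 13 = 80.

80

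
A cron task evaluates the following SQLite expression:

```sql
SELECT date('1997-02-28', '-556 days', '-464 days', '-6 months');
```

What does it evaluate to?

Applying '-556 days' to 1997-02-28: counting 556 days back gives 1995-08-22.
Applying '-464 days' to 1995-08-22: counting 464 days back gives 1994-05-15.
Adding -6 months to 1994-05-15 gives 1993-11-15.

1993-11-15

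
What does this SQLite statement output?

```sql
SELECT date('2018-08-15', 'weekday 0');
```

2018-08-19

`weekday 0` advances to the next Sunday; 2018-08-15 is a Wednesday, so it moves forward to 2018-08-19.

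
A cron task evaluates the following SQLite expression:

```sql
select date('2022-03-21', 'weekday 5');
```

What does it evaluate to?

`weekday 5` advances to the next Friday; 2022-03-21 is a Monday, so it moves forward to 2022-03-25.

2022-03-25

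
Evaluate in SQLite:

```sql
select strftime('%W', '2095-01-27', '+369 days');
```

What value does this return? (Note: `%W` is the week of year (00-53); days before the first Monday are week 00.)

First apply '+369 days': 2095-01-27 → 2096-01-31.
2096-01-31 is a Tuesday. SQLite's %W counts Mondays since the year started; the result is 05.

05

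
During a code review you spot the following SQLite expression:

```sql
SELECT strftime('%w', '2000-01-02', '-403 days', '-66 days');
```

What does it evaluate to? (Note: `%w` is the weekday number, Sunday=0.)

First apply '-403 days', '-66 days': 2000-01-02 → 1998-09-20.
1998-09-20 is a Sunday; with Sunday=0 that is 0.

0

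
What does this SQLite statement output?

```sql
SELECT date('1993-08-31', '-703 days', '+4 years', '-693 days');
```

Applying '-703 days' to 1993-08-31: counting 703 days back gives 1991-09-28.
Adding +4 years to 1991-09-28 gives 1995-09-28.
Applying '-693 days' to 1995-09-28: counting 693 days back gives 1993-11-04.

1993-11-04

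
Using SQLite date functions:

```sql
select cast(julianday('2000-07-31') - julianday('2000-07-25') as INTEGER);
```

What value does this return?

6

Both dates are in July 2000: 31 − 25 = 6.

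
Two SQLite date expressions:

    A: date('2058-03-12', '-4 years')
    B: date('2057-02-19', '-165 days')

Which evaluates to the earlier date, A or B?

A = 2054-03-12.
B = 2056-09-07.
A is earlier.

A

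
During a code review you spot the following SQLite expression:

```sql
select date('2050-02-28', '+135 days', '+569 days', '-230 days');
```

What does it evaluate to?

2051-06-17

Applying '+135 days' to 2050-02-28: counting 135 days forward gives 2050-07-13.
Applying '+569 days' to 2050-07-13: counting 569 days forward gives 2052-02-02.
Applying '-230 days' to 2052-02-02: counting 230 days back gives 2051-06-17.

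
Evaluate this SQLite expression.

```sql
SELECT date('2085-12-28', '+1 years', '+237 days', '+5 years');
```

2092-08-22

Adding +1 year to 2085-12-28 gives 2086-12-28.
Applying '+237 days' to 2086-12-28: counting 237 days forward gives 2087-08-22.
Adding +5 years to 2087-08-22 gives 2092-08-22.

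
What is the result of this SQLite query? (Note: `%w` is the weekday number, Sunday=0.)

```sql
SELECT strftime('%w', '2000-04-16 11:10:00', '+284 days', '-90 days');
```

5

First apply '+284 days', '-90 days': 2000-04-16 11:10:00 → 2000-10-27 11:10:00.
2000-10-27 is a Friday; with Sunday=0 that is 5.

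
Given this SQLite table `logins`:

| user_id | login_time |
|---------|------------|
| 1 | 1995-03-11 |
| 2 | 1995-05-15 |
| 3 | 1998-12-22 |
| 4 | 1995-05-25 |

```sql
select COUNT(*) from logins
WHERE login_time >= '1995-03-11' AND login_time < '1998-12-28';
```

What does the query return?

Rows in [1995-03-11, 1998-12-28): 1995-03-11, 1995-05-15, 1998-12-22, 1995-05-25 → 4 rows.

4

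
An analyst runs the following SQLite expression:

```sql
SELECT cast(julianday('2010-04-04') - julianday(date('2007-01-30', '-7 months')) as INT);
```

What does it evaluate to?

1374

Adding -7 months to 2007-01-30 gives 2006-06-30.
0 days remain in June 2006 after the 30th (30 − 30).
Full months from July 2006 through March 2010 contribute their day counts.
Then 4 days into April 2010.
Total: 0 + 31 + 31 + 30 + 31 + 30 + 31 + 31 + 28 + 31 + 30 + 31 + 30 + 31 + 31 + 30 + 31 + 30 + 31 + 31 + 29 + 31 + 30 + 31 + 30 + 31 + 31 + 30 + 31 + 30 + 31 + 31 + 28 + 31 + 30 + 31 + 30 + 31 + 31 + 30 + 31 + 30 + 31 + 31 + 28 + 31 + 4 = 1374.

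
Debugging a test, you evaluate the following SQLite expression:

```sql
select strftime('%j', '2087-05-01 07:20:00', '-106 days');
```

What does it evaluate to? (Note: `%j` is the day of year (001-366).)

015

First apply '-106 days': 2087-05-01 07:20:00 → 2087-01-15 07:20:00.
Day-of-year for 2087-01-15: days since 2087-01-01 inclusive = 15, zero-padded to 015.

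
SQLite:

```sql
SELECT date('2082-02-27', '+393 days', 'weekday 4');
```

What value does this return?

2083-04-01

Applying '+393 days' to 2082-02-27: counting 393 days forward gives 2083-03-27.
`weekday 4` advances to the next Thursday; 2083-03-27 is a Saturday, so it moves forward to 2083-04-01.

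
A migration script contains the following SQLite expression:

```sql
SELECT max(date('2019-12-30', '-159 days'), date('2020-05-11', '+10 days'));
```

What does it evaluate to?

date('2019-12-30', '-159 days') → 2019-07-24.
date('2020-05-11', '+10 days') → 2020-05-21.
Later of the two is 2020-05-21.

2020-05-21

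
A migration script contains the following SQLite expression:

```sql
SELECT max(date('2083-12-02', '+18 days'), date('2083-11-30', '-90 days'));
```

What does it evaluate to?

date('2083-12-02', '+18 days') → 2083-12-20.
date('2083-11-30', '-90 days') → 2083-09-01.
Later of the two is 2083-12-20.

2083-12-20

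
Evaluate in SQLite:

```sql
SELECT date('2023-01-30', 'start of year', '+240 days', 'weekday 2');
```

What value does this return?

2023-08-29

`start of year` rewinds 2023-01-30 to 2023-01-01.
Applying '+240 days' to 2023-01-01: counting 240 days forward gives 2023-08-29.
`weekday 2` advances to the next Tuesday; 2023-08-29 is already a Tuesday, so it stays at 2023-08-29.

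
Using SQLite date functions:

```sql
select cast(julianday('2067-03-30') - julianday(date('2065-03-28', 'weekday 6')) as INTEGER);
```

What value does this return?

732

`weekday 6` advances to the next Saturday; 2065-03-28 is already a Saturday, so it stays at 2065-03-28.
3 days remain in March 2065 after the 28th (31 − 28).
Full months from April 2065 through February 2067 contribute their day counts.
Then 30 days into March 2067.
Total: 3 + 30 + 31 + 30 + 31 + 31 + 30 + 31 + 30 + 31 + 31 + 28 + 31 + 30 + 31 + 30 + 31 + 31 + 30 + 31 + 30 + 31 + 31 + 28 + 30 = 732.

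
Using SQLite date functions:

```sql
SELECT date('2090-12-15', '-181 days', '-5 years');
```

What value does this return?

Applying '-181 days' to 2090-12-15: counting 181 days back gives 2090-06-17.
Adding -5 years to 2090-06-17 gives 2085-06-17.

2085-06-17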